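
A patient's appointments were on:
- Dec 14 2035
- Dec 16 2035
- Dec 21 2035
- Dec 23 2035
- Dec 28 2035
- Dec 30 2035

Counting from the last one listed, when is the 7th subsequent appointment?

Every event lands on a Friday or Sunday (gaps cycle 2, 5, 2, 5, 2).
So the schedule is: every Friday and Sunday.
Next Friday: Jan 4 2036.
The following Sunday is Jan 6 2036.
The following Friday is Jan 11 2036.
Next Sunday: Jan 13 2036.
The following Friday is Jan 18 2036.
Next Sunday: Jan 20 2036.
Next Friday: Jan 25 2036.

Jan 25 2036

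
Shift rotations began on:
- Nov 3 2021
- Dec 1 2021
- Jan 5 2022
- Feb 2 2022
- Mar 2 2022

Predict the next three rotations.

All dates are Wednesdays, 28, 35, 28, 28 days apart.
Specifically, the 1st Wednesday of each month.
1st Wednesday of April 2022: Apr 6 2022.
1st Wednesday of May 2022: May 4 2022.
1st Wednesday of June 2022: Jun 1 2022.

Apr 6 2022, May 4 2022, Jun 1 2022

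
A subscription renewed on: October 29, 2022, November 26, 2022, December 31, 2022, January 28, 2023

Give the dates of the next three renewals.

February 25, 2023; March 25, 2023; April 29, 2023

These are Saturdays with 28, 35, 28-day gaps.
Each is the final Saturday of its month — October 29, 2022 is past the 28th, so '4th Saturday' doesn't fit.
Last Saturday of February 2023: February 25, 2023.
Last Saturday of March 2023: March 25, 2023.
Last Saturday of April 2023: April 29, 2023.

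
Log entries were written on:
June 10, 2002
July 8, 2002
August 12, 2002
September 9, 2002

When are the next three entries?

October 14, 2002; November 11, 2002; December 9, 2002

Gaps: 28, 35, 28 days — a mix of 28 and 35. Every date is a Monday.
Each is the 2nd Monday of its month.
October 2002 — 2nd Monday is October 14, 2002.
November 2002 — 2nd Monday is November 11, 2002.
2nd Monday of December 2002: December 9, 2002.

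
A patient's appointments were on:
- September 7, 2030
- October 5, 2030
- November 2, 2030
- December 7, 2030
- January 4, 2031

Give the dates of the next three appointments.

February 1, 2031; March 1, 2031; April 5, 2031

All dates are Saturdays, 28, 28, 35, 28 days apart.
Specifically, the 1st Saturday of each month.
1st Saturday of February 2031: February 1, 2031.
March 2031 — 1st Saturday is March 1, 2031.
April 2031 — 1st Saturday is April 5, 2031.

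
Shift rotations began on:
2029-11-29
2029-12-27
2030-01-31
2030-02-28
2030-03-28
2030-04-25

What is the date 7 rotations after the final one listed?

2030-11-28

All Thursdays; the gaps (28, 35, 28, 28, 28) vary with month length.
This is the last Thursday of each month.
May 2030 ends with Thursday 2030-05-30.
Last Thursday of June 2030: 2030-06-27.
July 2030 ends with Thursday 2030-07-25.
August 2030 ends with Thursday 2030-08-29.
Last Thursday of September 2030: 2030-09-26.
Last Thursday of October 2030: 2030-10-31.
November 2030 ends with Thursday 2030-11-28.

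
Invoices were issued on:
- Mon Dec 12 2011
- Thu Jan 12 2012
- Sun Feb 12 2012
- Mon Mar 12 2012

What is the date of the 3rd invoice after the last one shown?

Tue Jun 12 2012

The day-of-month is always 12 (31, 31, 29 days between events).
So this recurs on the 12th of each month.
April 2012: Thu Apr 12 2012.
Next: May 2012 → Sat May 12 2012.
Next: June 2012 → Tue Jun 12 2012.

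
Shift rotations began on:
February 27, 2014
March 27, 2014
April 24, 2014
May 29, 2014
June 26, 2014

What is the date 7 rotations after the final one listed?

January 29, 2015

These are Thursdays with 28, 28, 35, 28-day gaps.
Each is the final Thursday of its month — May 29, 2014 is past the 28th, so '4th Thursday' doesn't fit.
Last Thursday of July 2014: July 31, 2014.
Last Thursday of August 2014: August 28, 2014.
Last Thursday of September 2014: September 25, 2014.
October 2014 ends with Thursday October 30, 2014.
Last Thursday of November 2014: November 27, 2014.
December 2014 ends with Thursday December 25, 2014.
January 2015 ends with Thursday January 29, 2015.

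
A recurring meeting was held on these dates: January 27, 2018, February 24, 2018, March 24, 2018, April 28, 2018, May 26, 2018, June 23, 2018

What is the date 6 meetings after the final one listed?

Gaps: 28, 28, 35, 28, 28 days — a mix of 28 and 35. Every date is a Saturday.
Each is the 4th Saturday of its month.
4th Saturday of July 2018: July 28, 2018.
4th Saturday of August 2018: August 25, 2018.
4th Saturday of September 2018: September 22, 2018.
October 2018 — 4th Saturday is October 27, 2018.
4th Saturday of November 2018: November 24, 2018.
December 2018 — 4th Saturday is December 22, 2018.

December 22, 2018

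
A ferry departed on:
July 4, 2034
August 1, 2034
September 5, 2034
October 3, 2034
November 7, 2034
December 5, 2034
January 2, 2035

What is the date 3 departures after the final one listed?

April 3, 2035

All dates are Tuesdays, 28, 35, 28, 35, 28, 28 days apart.
Specifically, the 1st Tuesday of each month.
1st Tuesday of February 2035: February 6, 2035.
March 2035 — 1st Tuesday is March 6, 2035.
1st Tuesday of April 2035: April 3, 2035.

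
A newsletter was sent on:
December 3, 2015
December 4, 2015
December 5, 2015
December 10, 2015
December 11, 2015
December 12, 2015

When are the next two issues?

December 17, 2015; December 18, 2015

Every event lands on a Thursday or Friday or Saturday (gaps cycle 1, 1, 5, 1, 1).
So the schedule is: every Thursday, Friday and Saturday.
Next Thursday: December 17, 2015.
Next Friday: December 18, 2015.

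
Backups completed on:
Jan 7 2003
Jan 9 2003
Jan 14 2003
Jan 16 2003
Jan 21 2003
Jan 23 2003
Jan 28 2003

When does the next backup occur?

Gaps: 2, 5, 2, 5, 2, 5 days — not constant, but cyclic with period 2.
The events fall on every Tuesday and Thursday.
The following Thursday is Jan 30 2003.

Jan 30 2003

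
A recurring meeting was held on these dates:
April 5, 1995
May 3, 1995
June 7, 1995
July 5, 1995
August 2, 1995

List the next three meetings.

September 6, 1995; October 4, 1995; November 1, 1995

Gaps: 28, 35, 28, 28 days — a mix of 28 and 35. Every date is a Wednesday.
Each is the 1st Wednesday of its month.
September 1995 — 1st Wednesday is September 6, 1995.
October 1995 — 1st Wednesday is October 4, 1995.
1st Wednesday of November 1995: November 1, 1995.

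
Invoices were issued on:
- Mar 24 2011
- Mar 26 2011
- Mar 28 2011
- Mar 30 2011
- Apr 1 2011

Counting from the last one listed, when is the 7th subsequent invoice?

Gaps between consecutive events: 2, 2, 2, 2 days — a constant 2-day interval.
Apr 1 2011 + 2 days = Apr 3 2011.
Apr 3 2011 + 2 days = Apr 5 2011.
Apr 5 2011 + 2 days = Apr 7 2011.
Apr 7 2011 + 2 days = Apr 9 2011.
Apr 9 2011 + 2 days = Apr 11 2011.
Apr 11 2011 + 2 days = Apr 13 2011.
Apr 13 2011 + 2 days = Apr 15 2011.

Apr 15 2011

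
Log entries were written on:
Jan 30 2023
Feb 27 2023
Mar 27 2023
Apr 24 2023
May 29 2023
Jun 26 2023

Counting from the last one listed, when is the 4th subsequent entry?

These are Mondays with 28, 28, 28, 35, 28-day gaps.
Each is the final Monday of its month — Jan 30 2023 is past the 28th, so '4th Monday' doesn't fit.
July 2023 ends with Monday Jul 31 2023.
Last Monday of August 2023: Aug 28 2023.
September 2023 ends with Monday Sep 25 2023.
Last Monday of October 2023: Oct 30 2023.

Oct 30 2023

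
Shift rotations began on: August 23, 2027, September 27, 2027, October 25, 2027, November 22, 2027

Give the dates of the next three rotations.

Gaps: 35, 28, 28 days — a mix of 28 and 35. Every date is a Monday.
Each is the 4th Monday of its month.
4th Monday of December 2027: December 27, 2027.
4th Monday of January 2028: January 24, 2028.
4th Monday of February 2028: February 28, 2028.

December 27, 2027; January 24, 2028; February 28, 2028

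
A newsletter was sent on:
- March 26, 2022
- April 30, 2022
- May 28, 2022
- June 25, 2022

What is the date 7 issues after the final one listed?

January 28, 2023

All Saturdays; the gaps (35, 28, 28) vary with month length.
This is the last Saturday of each month.
July 2022 ends with Saturday July 30, 2022.
Last Saturday of August 2022: August 27, 2022.
Last Saturday of September 2022: September 24, 2022.
Last Saturday of October 2022: October 29, 2022.
November 2022 ends with Saturday November 26, 2022.
December 2022 ends with Saturday December 31, 2022.
Last Saturday of January 2023: January 28, 2023.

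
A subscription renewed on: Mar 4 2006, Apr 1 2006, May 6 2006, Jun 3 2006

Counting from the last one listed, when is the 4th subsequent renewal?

Gaps: 28, 35, 28 days — a mix of 28 and 35. Every date is a Saturday.
Each is the 1st Saturday of its month.
July 2006 — 1st Saturday is Jul 1 2006.
1st Saturday of August 2006: Aug 5 2006.
September 2006 — 1st Saturday is Sep 2 2006.
1st Saturday of October 2006: Oct 7 2006.

Oct 7 2006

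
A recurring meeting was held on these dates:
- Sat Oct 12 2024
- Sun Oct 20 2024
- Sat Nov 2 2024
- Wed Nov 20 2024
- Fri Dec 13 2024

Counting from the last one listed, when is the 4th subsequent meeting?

Sun May 4 2025

Intervals are 8, 13, 18, 23 days — an arithmetic progression with common difference 5.
Next gap: 28 days. Fri Dec 13 2024 + 28 days = Fri Jan 10 2025.
Next gap: 33 days. Fri Jan 10 2025 + 33 days = Wed Feb 12 2025.
Next gap: 38 days. Wed Feb 12 2025 + 38 days = Sat Mar 22 2025.
Next gap: 43 days. Sat Mar 22 2025 + 43 days = Sun May 4 2025.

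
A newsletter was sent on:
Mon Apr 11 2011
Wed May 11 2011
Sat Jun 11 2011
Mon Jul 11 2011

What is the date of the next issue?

Thu Aug 11 2011

The day-of-month is always 11 (30, 31, 30 days between events).
So this recurs on the 11th of each month.
August 2011: Thu Aug 11 2011.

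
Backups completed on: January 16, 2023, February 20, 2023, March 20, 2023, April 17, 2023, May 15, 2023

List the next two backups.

June 19, 2023; July 17, 2023

All dates are Mondays, 35, 28, 28, 28 days apart.
Specifically, the 3rd Monday of each month.
3rd Monday of June 2023: June 19, 2023.
July 2023 — 3rd Monday is July 17, 2023.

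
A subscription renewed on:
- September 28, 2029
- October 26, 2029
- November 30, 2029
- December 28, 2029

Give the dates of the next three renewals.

These are Fridays with 28, 35, 28-day gaps.
Each is the final Friday of its month — November 30, 2029 is past the 28th, so '4th Friday' doesn't fit.
January 2030 ends with Friday January 25, 2030.
Last Friday of February 2030: February 22, 2030.
March 2030 ends with Friday March 29, 2030.

January 25, 2030; February 22, 2030; March 29, 2030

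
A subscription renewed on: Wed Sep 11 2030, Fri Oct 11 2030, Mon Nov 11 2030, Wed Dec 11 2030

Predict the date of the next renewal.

Sat Jan 11 2031

Gaps: 30, 31, 30 days — not constant. Every event is on the 11th of the month.
Pattern: the 11th of each month.
January 2031: Sat Jan 11 2031.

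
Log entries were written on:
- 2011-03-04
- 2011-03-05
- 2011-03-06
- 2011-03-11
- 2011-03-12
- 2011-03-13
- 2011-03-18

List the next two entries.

2011-03-19, 2011-03-20

The gap pattern 1, 1, 5, 1, 1, 5 repeats every 3 events.
These are the Fridays, Saturdays and Sundays of each week.
Next Saturday: 2011-03-19.
The following Sunday is 2011-03-20.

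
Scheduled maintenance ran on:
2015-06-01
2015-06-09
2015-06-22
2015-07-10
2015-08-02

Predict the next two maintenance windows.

The spacing grows by 5 each time: 8, 13, 18, 23 days.
Next gap: 28 days. 2015-08-02 + 28 days = 2015-08-30.
Next gap: 33 days. 2015-08-30 + 33 days = 2015-10-02.

2015-08-30, 2015-10-02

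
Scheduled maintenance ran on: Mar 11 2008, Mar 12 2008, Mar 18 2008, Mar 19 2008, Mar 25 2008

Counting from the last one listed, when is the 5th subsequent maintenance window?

Apr 9 2008

Every event lands on a Tuesday or Wednesday (gaps cycle 1, 6, 1, 6).
So the schedule is: every Tuesday and Wednesday.
The following Wednesday is Mar 26 2008.
The following Tuesday is Apr 1 2008.
The following Wednesday is Apr 2 2008.
The following Tuesday is Apr 8 2008.
The following Wednesday is Apr 9 2008.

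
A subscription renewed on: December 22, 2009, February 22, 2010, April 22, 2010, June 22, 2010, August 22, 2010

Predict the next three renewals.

Gaps: 62, 59, 61, 61 days — not constant. Every event is on the 22nd of the month.
Pattern: the 22nd of every 2 months.
October 2010: October 22, 2010.
Next: December 2010 → December 22, 2010.
February 2011: February 22, 2011.

October 22, 2010; December 22, 2010; February 22, 2011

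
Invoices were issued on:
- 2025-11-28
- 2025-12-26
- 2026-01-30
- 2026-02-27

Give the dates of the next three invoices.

2026-03-27, 2026-04-24, 2026-05-29

All Fridays; the gaps (28, 35, 28) vary with month length.
This is the last Friday of each month.
Last Friday of March 2026: 2026-03-27.
April 2026 ends with Friday 2026-04-24.
Last Friday of May 2026: 2026-05-29.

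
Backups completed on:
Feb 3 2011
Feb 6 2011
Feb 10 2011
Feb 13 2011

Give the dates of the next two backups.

Gaps: 3, 4, 3 days — not constant, but cyclic with period 2.
The events fall on every Thursday and Sunday.
Next Thursday: Feb 17 2011.
The following Sunday is Feb 20 2011.

Feb 17 2011, Feb 20 2011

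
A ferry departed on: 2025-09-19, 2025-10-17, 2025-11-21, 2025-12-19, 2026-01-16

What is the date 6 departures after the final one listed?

Gaps: 28, 35, 28, 28 days — a mix of 28 and 35. Every date is a Friday.
Each is the 3rd Friday of its month.
February 2026 — 3rd Friday is 2026-02-20.
March 2026 — 3rd Friday is 2026-03-20.
April 2026 — 3rd Friday is 2026-04-17.
May 2026 — 3rd Friday is 2026-05-15.
June 2026 — 3rd Friday is 2026-06-19.
3rd Friday of July 2026: 2026-07-17.

2026-07-17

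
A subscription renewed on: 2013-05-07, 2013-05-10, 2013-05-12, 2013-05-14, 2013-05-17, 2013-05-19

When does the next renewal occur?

The gap pattern 3, 2, 2, 3, 2 repeats every 3 events.
These are the Tuesdays, Fridays and Sundays of each week.
The following Tuesday is 2013-05-21.

2013-05-21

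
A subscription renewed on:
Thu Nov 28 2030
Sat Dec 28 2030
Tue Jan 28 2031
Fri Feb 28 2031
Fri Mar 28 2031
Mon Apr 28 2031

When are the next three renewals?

Gaps: 30, 31, 31, 28, 31 days — not constant. Every event is on the 28th of the month.
Pattern: the 28th of each month.
May 2031: Wed May 28 2031.
June 2031: Sat Jun 28 2031.
July 2031: Mon Jul 28 2031.

Wed May 28 2031, Sat Jun 28 2031, Mon Jul 28 2031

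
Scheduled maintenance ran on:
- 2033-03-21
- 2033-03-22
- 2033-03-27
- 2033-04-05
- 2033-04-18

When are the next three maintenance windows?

The spacing grows by 4 each time: 1, 5, 9, 13 days.
Next gap: 17 days. 2033-04-18 + 17 days = 2033-05-05.
Next gap: 21 days. 2033-05-05 + 21 days = 2033-05-26.
Next gap: 25 days. 2033-05-26 + 25 days = 2033-06-20.

2033-05-05, 2033-05-26, 2033-06-20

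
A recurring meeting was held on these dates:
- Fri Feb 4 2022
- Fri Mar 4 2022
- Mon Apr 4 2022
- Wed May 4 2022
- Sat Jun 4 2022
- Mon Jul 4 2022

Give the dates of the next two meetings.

Thu Aug 4 2022, Sun Sep 4 2022

Gaps: 28, 31, 30, 31, 30 days — not constant. Every event is on the 4th of the month.
Pattern: the 4th of each month.
August 2022: Thu Aug 4 2022.
September 2022: Sun Sep 4 2022.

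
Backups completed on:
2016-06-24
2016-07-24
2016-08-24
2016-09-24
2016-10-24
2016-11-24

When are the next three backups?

2016-12-24, 2017-01-24, 2017-02-24

The day-of-month is always 24 (30, 31, 31, 30, 31 days between events).
So this recurs on the 24th of each month.
Next: December 2016 → 2016-12-24.
Next: January 2017 → 2017-01-24.
February 2017: 2017-02-24.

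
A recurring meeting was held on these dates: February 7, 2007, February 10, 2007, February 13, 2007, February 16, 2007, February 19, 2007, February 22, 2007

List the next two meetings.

February 25, 2007; February 28, 2007

Gaps between consecutive events: 3, 3, 3, 3, 3 days — a constant 3-day interval.
February 22, 2007 + 3 days = February 25, 2007.
February 25, 2007 + 3 days = February 28, 2007.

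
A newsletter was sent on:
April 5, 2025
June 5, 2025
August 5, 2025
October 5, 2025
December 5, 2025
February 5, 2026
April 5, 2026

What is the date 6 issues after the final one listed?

April 5, 2027

Gaps: 61, 61, 61, 61, 62, 59 days — not constant. Every event is on the 5th of the month.
Pattern: the 5th of every 2 months.
Next: June 2026 → June 5, 2026.
Next: August 2026 → August 5, 2026.
Next: October 2026 → October 5, 2026.
December 2026: December 5, 2026.
Next: February 2027 → February 5, 2027.
Next: April 2027 → April 5, 2027.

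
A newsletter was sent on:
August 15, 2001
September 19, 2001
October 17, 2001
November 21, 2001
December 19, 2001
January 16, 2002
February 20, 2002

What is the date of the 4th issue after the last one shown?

These are Wednesdays at 28- or 35-day spacing (35, 28, 35, 28, 28, 35).
The pattern: 3rd Wednesday of the month.
3rd Wednesday of March 2002: March 20, 2002.
April 2002 — 3rd Wednesday is April 17, 2002.
May 2002 — 3rd Wednesday is May 15, 2002.
June 2002 — 3rd Wednesday is June 19, 2002.

June 19, 2002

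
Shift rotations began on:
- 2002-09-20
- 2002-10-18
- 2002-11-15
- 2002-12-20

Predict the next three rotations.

2003-01-17, 2003-02-21, 2003-03-21

These are Fridays at 28- or 35-day spacing (28, 28, 35).
The pattern: 3rd Friday of the month.
3rd Friday of January 2003: 2003-01-17.
February 2003 — 3rd Friday is 2003-02-21.
March 2003 — 3rd Friday is 2003-03-21.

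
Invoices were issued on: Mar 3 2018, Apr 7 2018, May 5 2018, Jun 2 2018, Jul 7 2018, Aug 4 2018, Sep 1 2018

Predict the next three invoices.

Oct 6 2018, Nov 3 2018, Dec 1 2018

These are Saturdays at 28- or 35-day spacing (35, 28, 28, 35, 28, 28).
The pattern: 1st Saturday of the month.
October 2018 — 1st Saturday is Oct 6 2018.
1st Saturday of November 2018: Nov 3 2018.
December 2018 — 1st Saturday is Dec 1 2018.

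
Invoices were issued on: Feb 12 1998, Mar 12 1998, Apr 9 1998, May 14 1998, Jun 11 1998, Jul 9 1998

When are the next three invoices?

Aug 13 1998, Sep 10 1998, Oct 8 1998

Gaps: 28, 28, 35, 28, 28 days — a mix of 28 and 35. Every date is a Thursday.
Each is the 2nd Thursday of its month.
August 1998 — 2nd Thursday is Aug 13 1998.
September 1998 — 2nd Thursday is Sep 10 1998.
October 1998 — 2nd Thursday is Oct 8 1998.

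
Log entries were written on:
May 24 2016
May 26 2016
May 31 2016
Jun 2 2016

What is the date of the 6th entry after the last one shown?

Every event lands on a Tuesday or Thursday (gaps cycle 2, 5, 2).
So the schedule is: every Tuesday and Thursday.
The following Tuesday is Jun 7 2016.
Next Thursday: Jun 9 2016.
The following Tuesday is Jun 14 2016.
Next Thursday: Jun 16 2016.
The following Tuesday is Jun 21 2016.
Next Thursday: Jun 23 2016.

Jun 23 2016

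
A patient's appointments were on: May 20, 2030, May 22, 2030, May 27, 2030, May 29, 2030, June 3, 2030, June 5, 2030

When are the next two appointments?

Every event lands on a Monday or Wednesday (gaps cycle 2, 5, 2, 5, 2).
So the schedule is: every Monday and Wednesday.
Next Monday: June 10, 2030.
The following Wednesday is June 12, 2030.

June 10, 2030; June 12, 2030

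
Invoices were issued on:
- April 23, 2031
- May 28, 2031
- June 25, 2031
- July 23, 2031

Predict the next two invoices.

Gaps: 35, 28, 28 days — a mix of 28 and 35. Every date is a Wednesday.
Each is the 4th Wednesday of its month.
4th Wednesday of August 2031: August 27, 2031.
4th Wednesday of September 2031: September 24, 2031.

August 27, 2031; September 24, 2031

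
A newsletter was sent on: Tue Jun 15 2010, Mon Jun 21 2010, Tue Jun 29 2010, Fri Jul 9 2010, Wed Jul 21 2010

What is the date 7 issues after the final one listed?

Wed Dec 8 2010

The spacing grows by 2 each time: 6, 8, 10, 12 days.
Next gap: 14 days. Wed Jul 21 2010 + 14 days = Wed Aug 4 2010.
Next gap: 16 days. Wed Aug 4 2010 + 16 days = Fri Aug 20 2010.
Next gap: 18 days. Fri Aug 20 2010 + 18 days = Tue Sep 7 2010.
Next gap: 20 days. Tue Sep 7 2010 + 20 days = Mon Sep 27 2010.
Next gap: 22 days. Mon Sep 27 2010 + 22 days = Tue Oct 19 2010.
Next gap: 24 days. Tue Oct 19 2010 + 24 days = Fri Nov 12 2010.
Next gap: 26 days. Fri Nov 12 2010 + 26 days = Wed Dec 8 2010.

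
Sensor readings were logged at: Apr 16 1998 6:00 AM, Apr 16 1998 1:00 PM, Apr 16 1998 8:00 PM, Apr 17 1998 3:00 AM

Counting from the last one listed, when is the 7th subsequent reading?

Apr 19 1998 4:00 AM

Gaps: 7, 7, 7 hours — each event is 7 hours after the previous one.
Apr 17 1998 3:00 AM + 7 h = Apr 17 1998 10:00 AM.
Apr 17 1998 10:00 AM + 7 h = Apr 17 1998 5:00 PM.
Apr 17 1998 5:00 PM + 7 h = Apr 18 1998 12:00 AM.
Apr 18 1998 12:00 AM + 7 h = Apr 18 1998 7:00 AM.
Apr 18 1998 7:00 AM + 7 h = Apr 18 1998 2:00 PM.
Apr 18 1998 2:00 PM + 7 h = Apr 18 1998 9:00 PM.
Apr 18 1998 9:00 PM + 7 h = Apr 19 1998 4:00 AM.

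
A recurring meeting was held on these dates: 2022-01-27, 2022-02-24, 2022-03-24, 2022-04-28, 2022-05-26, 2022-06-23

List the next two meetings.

Gaps: 28, 28, 35, 28, 28 days — a mix of 28 and 35. Every date is a Thursday.
Each is the 4th Thursday of its month.
July 2022 — 4th Thursday is 2022-07-28.
August 2022 — 4th Thursday is 2022-08-25.

2022-07-28, 2022-08-25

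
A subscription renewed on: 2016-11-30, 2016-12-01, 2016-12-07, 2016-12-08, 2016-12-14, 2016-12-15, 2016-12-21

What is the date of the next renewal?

2016-12-22

Every event lands on a Wednesday or Thursday (gaps cycle 1, 6, 1, 6, 1, 6).
So the schedule is: every Wednesday and Thursday.
The following Thursday is 2016-12-22.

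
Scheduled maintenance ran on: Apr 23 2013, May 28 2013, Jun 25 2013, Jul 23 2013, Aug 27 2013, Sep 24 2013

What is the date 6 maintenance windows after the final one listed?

Mar 25 2014

All dates are Tuesdays, 35, 28, 28, 35, 28 days apart.
Specifically, the 4th Tuesday of each month.
4th Tuesday of October 2013: Oct 22 2013.
November 2013 — 4th Tuesday is Nov 26 2013.
December 2013 — 4th Tuesday is Dec 24 2013.
4th Tuesday of January 2014: Jan 28 2014.
February 2014 — 4th Tuesday is Feb 25 2014.
4th Tuesday of March 2014: Mar 25 2014.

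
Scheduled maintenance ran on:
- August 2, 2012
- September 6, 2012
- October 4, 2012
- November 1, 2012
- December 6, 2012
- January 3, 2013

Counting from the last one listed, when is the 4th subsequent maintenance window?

May 2, 2013

All dates are Thursdays, 35, 28, 28, 35, 28 days apart.
Specifically, the 1st Thursday of each month.
1st Thursday of February 2013: February 7, 2013.
1st Thursday of March 2013: March 7, 2013.
April 2013 — 1st Thursday is April 4, 2013.
May 2013 — 1st Thursday is May 2, 2013.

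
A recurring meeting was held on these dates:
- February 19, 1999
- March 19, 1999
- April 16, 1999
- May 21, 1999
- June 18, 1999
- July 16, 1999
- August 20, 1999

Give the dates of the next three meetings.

Gaps: 28, 28, 35, 28, 28, 35 days — a mix of 28 and 35. Every date is a Friday.
Each is the 3rd Friday of its month.
3rd Friday of September 1999: September 17, 1999.
3rd Friday of October 1999: October 15, 1999.
3rd Friday of November 1999: November 19, 1999.

September 17, 1999; October 15, 1999; November 19, 1999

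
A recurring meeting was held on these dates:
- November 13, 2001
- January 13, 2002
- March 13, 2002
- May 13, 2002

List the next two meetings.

Gaps: 61, 59, 61 days — not constant. Every event is on the 13th of the month.
Pattern: the 13th of every 2 months.
Next: July 2002 → July 13, 2002.
September 2002: September 13, 2002.

July 13, 2002; September 13, 2002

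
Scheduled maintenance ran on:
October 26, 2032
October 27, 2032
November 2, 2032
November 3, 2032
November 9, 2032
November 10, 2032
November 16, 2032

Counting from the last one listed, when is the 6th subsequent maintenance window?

December 7, 2032

Every event lands on a Tuesday or Wednesday (gaps cycle 1, 6, 1, 6, 1, 6).
So the schedule is: every Tuesday and Wednesday.
The following Wednesday is November 17, 2032.
Next Tuesday: November 23, 2032.
The following Wednesday is November 24, 2032.
Next Tuesday: November 30, 2032.
The following Wednesday is December 1, 2032.
The following Tuesday is December 7, 2032.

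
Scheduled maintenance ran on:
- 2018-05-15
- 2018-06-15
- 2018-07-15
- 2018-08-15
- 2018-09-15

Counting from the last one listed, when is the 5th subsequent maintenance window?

2019-02-15

The day-of-month is always 15 (31, 30, 31, 31 days between events).
So this recurs on the 15th of each month.
Next: October 2018 → 2018-10-15.
Next: November 2018 → 2018-11-15.
Next: December 2018 → 2018-12-15.
January 2019: 2019-01-15.
February 2019: 2019-02-15.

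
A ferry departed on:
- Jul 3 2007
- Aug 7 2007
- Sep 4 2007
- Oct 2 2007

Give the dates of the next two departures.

All dates are Tuesdays, 35, 28, 28 days apart.
Specifically, the 1st Tuesday of each month.
1st Tuesday of November 2007: Nov 6 2007.
1st Tuesday of December 2007: Dec 4 2007.

Nov 6 2007, Dec 4 2007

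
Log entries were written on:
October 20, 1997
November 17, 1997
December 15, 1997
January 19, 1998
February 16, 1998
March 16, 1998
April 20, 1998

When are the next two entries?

May 18, 1998; June 15, 1998

These are Mondays at 28- or 35-day spacing (28, 28, 35, 28, 28, 35).
The pattern: 3rd Monday of the month.
May 1998 — 3rd Monday is May 18, 1998.
3rd Monday of June 1998: June 15, 1998.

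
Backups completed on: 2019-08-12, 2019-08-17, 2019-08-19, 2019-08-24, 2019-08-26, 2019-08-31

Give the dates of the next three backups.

2019-09-02, 2019-09-07, 2019-09-09

Gaps: 5, 2, 5, 2, 5 days — not constant, but cyclic with period 2.
The events fall on every Monday and Saturday.
Next Monday: 2019-09-02.
The following Saturday is 2019-09-07.
Next Monday: 2019-09-09.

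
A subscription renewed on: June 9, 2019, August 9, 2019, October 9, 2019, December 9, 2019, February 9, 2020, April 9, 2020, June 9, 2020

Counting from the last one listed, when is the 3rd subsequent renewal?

Each date is the 9th; the gaps (61, 61, 61, 62, 60, 61) track the month lengths.
The rule is the 9th of every 2 months.
Next: August 2020 → August 9, 2020.
Next: October 2020 → October 9, 2020.
December 2020: December 9, 2020.

December 9, 2020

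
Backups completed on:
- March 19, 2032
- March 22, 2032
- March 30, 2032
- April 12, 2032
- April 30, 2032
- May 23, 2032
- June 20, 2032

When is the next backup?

July 23, 2032

The spacing grows by 5 each time: 3, 8, 13, 18, 23, 28 days.
Next gap: 33 days. June 20, 2032 + 33 days = July 23, 2032.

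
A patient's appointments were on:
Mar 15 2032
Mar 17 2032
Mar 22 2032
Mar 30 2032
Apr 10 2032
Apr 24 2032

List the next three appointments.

Intervals are 2, 5, 8, 11, 14 days — an arithmetic progression with common difference 3.
Next gap: 17 days. Apr 24 2032 + 17 days = May 11 2032.
Next gap: 20 days. May 11 2032 + 20 days = May 31 2032.
Next gap: 23 days. May 31 2032 + 23 days = Jun 23 2032.

May 11 2032, May 31 2032, Jun 23 2032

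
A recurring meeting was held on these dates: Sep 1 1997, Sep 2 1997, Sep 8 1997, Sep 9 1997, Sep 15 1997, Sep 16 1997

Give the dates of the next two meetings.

Sep 22 1997, Sep 23 1997

Every event lands on a Monday or Tuesday (gaps cycle 1, 6, 1, 6, 1).
So the schedule is: every Monday and Tuesday.
Next Monday: Sep 22 1997.
The following Tuesday is Sep 23 1997.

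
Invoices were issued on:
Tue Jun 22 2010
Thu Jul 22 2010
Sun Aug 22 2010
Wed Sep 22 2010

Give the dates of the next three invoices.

Fri Oct 22 2010, Mon Nov 22 2010, Wed Dec 22 2010

The day-of-month is always 22 (30, 31, 31 days between events).
So this recurs on the 22nd of each month.
Next: October 2010 → Fri Oct 22 2010.
Next: November 2010 → Mon Nov 22 2010.
December 2010: Wed Dec 22 2010.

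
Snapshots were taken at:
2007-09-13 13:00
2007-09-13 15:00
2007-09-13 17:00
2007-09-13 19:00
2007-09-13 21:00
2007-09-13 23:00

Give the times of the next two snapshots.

Spacing: 2, 2, 2, 2, 2 h — constant 2 h.
2007-09-13 23:00 + 2 h = 2007-09-14 01:00.
2007-09-14 01:00 + 2 h = 2007-09-14 03:00.

2007-09-14 01:00, 2007-09-14 03:00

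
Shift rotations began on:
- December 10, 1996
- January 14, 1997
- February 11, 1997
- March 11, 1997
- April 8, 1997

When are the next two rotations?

All dates are Tuesdays, 35, 28, 28, 28 days apart.
Specifically, the 2nd Tuesday of each month.
May 1997 — 2nd Tuesday is May 13, 1997.
June 1997 — 2nd Tuesday is June 10, 1997.

May 13, 1997; June 10, 1997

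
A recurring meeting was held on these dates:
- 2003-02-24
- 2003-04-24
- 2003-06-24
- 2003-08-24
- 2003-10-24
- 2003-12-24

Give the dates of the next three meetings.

Each date is the 24th; the gaps (59, 61, 61, 61, 61) track the month lengths.
The rule is the 24th of every 2 months.
Next: February 2004 → 2004-02-24.
Next: April 2004 → 2004-04-24.
Next: June 2004 → 2004-06-24.

2004-02-24, 2004-04-24, 2004-06-24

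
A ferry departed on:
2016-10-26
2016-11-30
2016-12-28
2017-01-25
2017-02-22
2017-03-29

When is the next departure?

2017-04-26

Every date is a Wednesday; gaps 35, 28, 28, 28, 35 days.
Each is the last Wednesday of its month (at least one falls on the 29th or later, ruling out '4th Wednesday').
Last Wednesday of April 2017: 2017-04-26.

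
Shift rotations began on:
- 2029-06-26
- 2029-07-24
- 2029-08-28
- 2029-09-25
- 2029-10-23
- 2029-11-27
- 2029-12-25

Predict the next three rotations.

These are Tuesdays at 28- or 35-day spacing (28, 35, 28, 28, 35, 28).
The pattern: 4th Tuesday of the month.
January 2030 — 4th Tuesday is 2030-01-22.
4th Tuesday of February 2030: 2030-02-26.
March 2030 — 4th Tuesday is 2030-03-26.

2030-01-22, 2030-02-26, 2030-03-26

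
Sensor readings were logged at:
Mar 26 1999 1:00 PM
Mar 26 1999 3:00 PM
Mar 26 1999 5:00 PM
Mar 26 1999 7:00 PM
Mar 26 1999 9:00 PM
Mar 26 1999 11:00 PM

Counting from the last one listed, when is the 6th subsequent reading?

Mar 27 1999 11:00 AM

Spacing: 2, 2, 2, 2, 2 h — constant 2 h.
Mar 26 1999 11:00 PM + 2 h = Mar 27 1999 1:00 AM.
Mar 27 1999 1:00 AM + 2 h = Mar 27 1999 3:00 AM.
Mar 27 1999 3:00 AM + 2 h = Mar 27 1999 5:00 AM.
Mar 27 1999 5:00 AM + 2 h = Mar 27 1999 7:00 AM.
Mar 27 1999 7:00 AM + 2 h = Mar 27 1999 9:00 AM.
Mar 27 1999 9:00 AM + 2 h = Mar 27 1999 11:00 AM.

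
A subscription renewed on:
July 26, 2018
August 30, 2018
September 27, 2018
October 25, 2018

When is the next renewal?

All Thursdays; the gaps (35, 28, 28) vary with month length.
This is the last Thursday of each month.
November 2018 ends with Thursday November 29, 2018.

November 29, 2018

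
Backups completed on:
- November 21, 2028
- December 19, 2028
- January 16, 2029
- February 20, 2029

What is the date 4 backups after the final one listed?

All dates are Tuesdays, 28, 28, 35 days apart.
Specifically, the 3rd Tuesday of each month.
3rd Tuesday of March 2029: March 20, 2029.
April 2029 — 3rd Tuesday is April 17, 2029.
May 2029 — 3rd Tuesday is May 15, 2029.
June 2029 — 3rd Tuesday is June 19, 2029.

June 19, 2029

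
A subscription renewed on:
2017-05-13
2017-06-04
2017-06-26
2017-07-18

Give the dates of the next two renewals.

Every event comes 22 days after the last (22, 22, 22).
2017-07-18 + 22 days = 2017-08-09.
2017-08-09 + 22 days = 2017-08-31.

2017-08-09, 2017-08-31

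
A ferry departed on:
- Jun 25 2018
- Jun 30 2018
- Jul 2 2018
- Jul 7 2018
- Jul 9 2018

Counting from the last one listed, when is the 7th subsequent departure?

Aug 4 2018

The gap pattern 5, 2, 5, 2 repeats every 2 events.
These are the Mondays and Saturdays of each week.
Next Saturday: Jul 14 2018.
The following Monday is Jul 16 2018.
Next Saturday: Jul 21 2018.
Next Monday: Jul 23 2018.
The following Saturday is Jul 28 2018.
The following Monday is Jul 30 2018.
Next Saturday: Aug 4 2018.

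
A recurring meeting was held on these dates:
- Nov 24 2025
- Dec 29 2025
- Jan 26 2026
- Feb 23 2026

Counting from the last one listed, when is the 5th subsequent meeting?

All Mondays; the gaps (35, 28, 28) vary with month length.
This is the last Monday of each month.
March 2026 ends with Monday Mar 30 2026.
Last Monday of April 2026: Apr 27 2026.
Last Monday of May 2026: May 25 2026.
June 2026 ends with Monday Jun 29 2026.
July 2026 ends with Monday Jul 27 2026.

Jul 27 2026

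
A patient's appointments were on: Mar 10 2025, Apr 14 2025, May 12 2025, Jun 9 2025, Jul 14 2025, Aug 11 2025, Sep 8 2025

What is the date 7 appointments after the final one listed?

Apr 13 2026

Gaps: 35, 28, 28, 35, 28, 28 days — a mix of 28 and 35. Every date is a Monday.
Each is the 2nd Monday of its month.
2nd Monday of October 2025: Oct 13 2025.
November 2025 — 2nd Monday is Nov 10 2025.
2nd Monday of December 2025: Dec 8 2025.
January 2026 — 2nd Monday is Jan 12 2026.
2nd Monday of February 2026: Feb 9 2026.
2nd Monday of March 2026: Mar 9 2026.
2nd Monday of April 2026: Apr 13 2026.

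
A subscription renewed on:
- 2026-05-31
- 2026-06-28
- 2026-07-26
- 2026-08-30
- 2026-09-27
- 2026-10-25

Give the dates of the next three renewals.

2026-11-29, 2026-12-27, 2027-01-31

Every date is a Sunday; gaps 28, 28, 35, 28, 28 days.
Each is the last Sunday of its month (at least one falls on the 29th or later, ruling out '4th Sunday').
Last Sunday of November 2026: 2026-11-29.
December 2026 ends with Sunday 2026-12-27.
Last Sunday of January 2027: 2027-01-31.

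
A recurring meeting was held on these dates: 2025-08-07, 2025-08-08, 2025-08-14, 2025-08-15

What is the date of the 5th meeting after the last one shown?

Gaps: 1, 6, 1 days — not constant, but cyclic with period 2.
The events fall on every Thursday and Friday.
Next Thursday: 2025-08-21.
Next Friday: 2025-08-22.
The following Thursday is 2025-08-28.
Next Friday: 2025-08-29.
Next Thursday: 2025-09-04.

2025-09-04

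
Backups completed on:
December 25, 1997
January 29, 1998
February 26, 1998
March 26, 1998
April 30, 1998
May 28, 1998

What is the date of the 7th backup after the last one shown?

December 31, 1998

Every date is a Thursday; gaps 35, 28, 28, 35, 28 days.
Each is the last Thursday of its month (at least one falls on the 29th or later, ruling out '4th Thursday').
June 1998 ends with Thursday June 25, 1998.
Last Thursday of July 1998: July 30, 1998.
Last Thursday of August 1998: August 27, 1998.
Last Thursday of September 1998: September 24, 1998.
Last Thursday of October 1998: October 29, 1998.
November 1998 ends with Thursday November 26, 1998.
Last Thursday of December 1998: December 31, 1998.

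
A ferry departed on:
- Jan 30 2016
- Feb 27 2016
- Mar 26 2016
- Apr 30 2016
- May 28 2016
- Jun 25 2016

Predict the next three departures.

These are Saturdays with 28, 28, 35, 28, 28-day gaps.
Each is the final Saturday of its month — Jan 30 2016 is past the 28th, so '4th Saturday' doesn't fit.
July 2016 ends with Saturday Jul 30 2016.
August 2016 ends with Saturday Aug 27 2016.
September 2016 ends with Saturday Sep 24 2016.

Jul 30 2016, Aug 27 2016, Sep 24 2016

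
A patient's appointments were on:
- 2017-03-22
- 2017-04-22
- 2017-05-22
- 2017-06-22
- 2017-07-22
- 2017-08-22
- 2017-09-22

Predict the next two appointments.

2017-10-22, 2017-11-22

The day-of-month is always 22 (31, 30, 31, 30, 31, 31 days between events).
So this recurs on the 22nd of each month.
Next: October 2017 → 2017-10-22.
November 2017: 2017-11-22.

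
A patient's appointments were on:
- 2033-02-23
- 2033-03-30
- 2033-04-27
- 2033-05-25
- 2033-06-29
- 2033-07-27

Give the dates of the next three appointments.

Every date is a Wednesday; gaps 35, 28, 28, 35, 28 days.
Each is the last Wednesday of its month (at least one falls on the 29th or later, ruling out '4th Wednesday').
August 2033 ends with Wednesday 2033-08-31.
September 2033 ends with Wednesday 2033-09-28.
October 2033 ends with Wednesday 2033-10-26.

2033-08-31, 2033-09-28, 2033-10-26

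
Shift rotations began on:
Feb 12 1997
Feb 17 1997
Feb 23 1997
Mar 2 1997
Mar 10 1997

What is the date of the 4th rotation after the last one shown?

Gaps: 5, 6, 7, 8 days — each gap is 1 larger than the previous one.
Next gap: 9 days. Mar 10 1997 + 9 days = Mar 19 1997.
Next gap: 10 days. Mar 19 1997 + 10 days = Mar 29 1997.
Next gap: 11 days. Mar 29 1997 + 11 days = Apr 9 1997.
Next gap: 12 days. Apr 9 1997 + 12 days = Apr 21 1997.

Apr 21 1997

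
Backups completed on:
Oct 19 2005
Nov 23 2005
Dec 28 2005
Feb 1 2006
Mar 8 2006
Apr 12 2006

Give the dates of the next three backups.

May 17 2006, Jun 21 2006, Jul 26 2006

The spacing is 35, 35, 35, 35, 35 days — always 35 days.
Apr 12 2006 + 35 days = May 17 2006.
May 17 2006 + 35 days = Jun 21 2006.
Jun 21 2006 + 35 days = Jul 26 2006.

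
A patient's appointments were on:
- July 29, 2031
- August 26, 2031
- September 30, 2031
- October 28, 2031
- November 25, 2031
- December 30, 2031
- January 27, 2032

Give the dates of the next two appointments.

February 24, 2032; March 30, 2032

Every date is a Tuesday; gaps 28, 35, 28, 28, 35, 28 days.
Each is the last Tuesday of its month (at least one falls on the 29th or later, ruling out '4th Tuesday').
February 2032 ends with Tuesday February 24, 2032.
March 2032 ends with Tuesday March 30, 2032.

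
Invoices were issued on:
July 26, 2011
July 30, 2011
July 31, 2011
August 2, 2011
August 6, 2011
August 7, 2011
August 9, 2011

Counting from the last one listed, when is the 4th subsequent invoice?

The gap pattern 4, 1, 2, 4, 1, 2 repeats every 3 events.
These are the Tuesdays, Saturdays and Sundays of each week.
The following Saturday is August 13, 2011.
Next Sunday: August 14, 2011.
The following Tuesday is August 16, 2011.
Next Saturday: August 20, 2011.

August 20, 2011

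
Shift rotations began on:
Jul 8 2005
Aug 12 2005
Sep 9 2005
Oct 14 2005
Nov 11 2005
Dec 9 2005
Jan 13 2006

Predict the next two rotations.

These are Fridays at 28- or 35-day spacing (35, 28, 35, 28, 28, 35).
The pattern: 2nd Friday of the month.
February 2006 — 2nd Friday is Feb 10 2006.
2nd Friday of March 2006: Mar 10 2006.

Feb 10 2006, Mar 10 2006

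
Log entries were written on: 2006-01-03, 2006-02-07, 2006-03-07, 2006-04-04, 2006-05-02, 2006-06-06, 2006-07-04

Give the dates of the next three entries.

2006-08-01, 2006-09-05, 2006-10-03

Gaps: 35, 28, 28, 28, 35, 28 days — a mix of 28 and 35. Every date is a Tuesday.
Each is the 1st Tuesday of its month.
August 2006 — 1st Tuesday is 2006-08-01.
1st Tuesday of September 2006: 2006-09-05.
October 2006 — 1st Tuesday is 2006-10-03.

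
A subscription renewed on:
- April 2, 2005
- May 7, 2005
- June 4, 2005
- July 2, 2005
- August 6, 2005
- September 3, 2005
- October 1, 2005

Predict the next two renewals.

All dates are Saturdays, 35, 28, 28, 35, 28, 28 days apart.
Specifically, the 1st Saturday of each month.
1st Saturday of November 2005: November 5, 2005.
1st Saturday of December 2005: December 3, 2005.

November 5, 2005; December 3, 2005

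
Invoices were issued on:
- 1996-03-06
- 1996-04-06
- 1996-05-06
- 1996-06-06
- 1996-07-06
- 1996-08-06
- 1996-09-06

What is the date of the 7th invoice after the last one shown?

Gaps: 31, 30, 31, 30, 31, 31 days — not constant. Every event is on the 6th of the month.
Pattern: the 6th of each month.
Next: October 1996 → 1996-10-06.
November 1996: 1996-11-06.
Next: December 1996 → 1996-12-06.
Next: January 1997 → 1997-01-06.
Next: February 1997 → 1997-02-06.
March 1997: 1997-03-06.
Next: April 1997 → 1997-04-06.

1997-04-06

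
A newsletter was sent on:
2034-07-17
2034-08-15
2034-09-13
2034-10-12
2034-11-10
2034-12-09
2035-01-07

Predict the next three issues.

2035-02-05, 2035-03-06, 2035-04-04

The spacing is 29, 29, 29, 29, 29, 29 days — always 29 days.
2035-01-07 + 29 days = 2035-02-05.
2035-02-05 + 29 days = 2035-03-06.
2035-03-06 + 29 days = 2035-04-04.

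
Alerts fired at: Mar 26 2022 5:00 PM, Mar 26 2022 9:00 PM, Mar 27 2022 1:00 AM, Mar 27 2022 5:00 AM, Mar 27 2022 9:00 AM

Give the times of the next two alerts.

Spacing: 4, 4, 4, 4 h — constant 4 h.
Mar 27 2022 9:00 AM + 4 h = Mar 27 2022 1:00 PM.
Mar 27 2022 1:00 PM + 4 h = Mar 27 2022 5:00 PM.

Mar 27 2022 1:00 PM, Mar 27 2022 5:00 PM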